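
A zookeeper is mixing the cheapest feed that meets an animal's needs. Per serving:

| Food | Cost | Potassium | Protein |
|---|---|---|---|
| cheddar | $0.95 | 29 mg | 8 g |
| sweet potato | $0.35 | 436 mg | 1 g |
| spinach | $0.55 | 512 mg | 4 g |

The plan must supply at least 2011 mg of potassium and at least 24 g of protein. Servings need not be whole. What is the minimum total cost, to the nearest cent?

For a min-cost LP with two ≥-constraints, a basic feasible solution has at most two positive variables.
cheddar only: max(2011/29, 24/8) = 69.34 servings → $65.88.
sweet potato only: max(2011/436, 24/1) = 24 servings → $8.40.
spinach only: max(2011/512, 24/4) = 6 servings → $3.30.
cheddar + sweet potato with both tight: 2.444 servings and 4.45 servings → $3.88.
cheddar + spinach with both tight: 1.066 servings and 3.867 servings → $3.14.
sweet potato + spinach: intersection lies outside the first quadrant.
So the least-cost plan costs $3.14.

$3.14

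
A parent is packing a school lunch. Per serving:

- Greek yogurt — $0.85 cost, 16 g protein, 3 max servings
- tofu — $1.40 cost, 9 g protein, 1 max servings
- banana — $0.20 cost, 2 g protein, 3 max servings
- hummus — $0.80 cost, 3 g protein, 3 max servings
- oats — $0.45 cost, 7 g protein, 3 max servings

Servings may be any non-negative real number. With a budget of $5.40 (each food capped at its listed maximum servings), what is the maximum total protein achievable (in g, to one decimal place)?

Protein per dollar: Greek yogurt 18.82, oats 15.56, banana 10, tofu 6.429, hummus 3.75.
Take 3 servings of Greek yogurt: spends $2.55, +48.0 g protein (running total 48.0 g).
Take 3 servings of oats: spends $1.35, +21.0 g protein (running total 69.0 g).
Take 3 servings of banana: spends $0.60, +6.0 g protein (running total 75.0 g).
Take 0.6429 servings of tofu: spends $0.90, +5.8 g protein (running total 80.8 g).
Filling greedily by protein-per-dollar is optimal for one linear limit, giving 80.8 g.

80.8 g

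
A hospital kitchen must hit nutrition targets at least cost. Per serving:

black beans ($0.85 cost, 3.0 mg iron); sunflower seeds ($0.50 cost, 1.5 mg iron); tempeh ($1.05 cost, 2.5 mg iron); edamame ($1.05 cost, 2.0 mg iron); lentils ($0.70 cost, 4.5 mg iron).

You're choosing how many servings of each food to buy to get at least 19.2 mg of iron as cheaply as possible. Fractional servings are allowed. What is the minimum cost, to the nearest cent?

$2.99

Cost per mg of iron: lentils $0.1556, black beans $0.2833, sunflower seeds $0.3333, tempeh $0.4200, edamame $0.5250.
With no serving limits, use only lentils: 19.2 mg / 4.5 mg = 4.267 servings × $0.70 = $2.99.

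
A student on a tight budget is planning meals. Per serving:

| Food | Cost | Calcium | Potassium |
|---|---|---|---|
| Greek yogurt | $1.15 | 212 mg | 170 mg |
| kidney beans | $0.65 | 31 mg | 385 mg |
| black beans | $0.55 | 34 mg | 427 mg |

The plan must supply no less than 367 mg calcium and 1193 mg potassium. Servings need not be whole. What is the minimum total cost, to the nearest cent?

The cheapest plan sits at a corner of the feasible region — with two constraints it uses at most two foods.
Greek yogurt only: max(367/212, 1193/170) = 7.018 servings → $8.07.
kidney beans only: max(367/31, 1193/385) = 11.84 servings → $7.70.
black beans only: max(367/34, 1193/427) = 10.79 servings → $5.94.
Greek yogurt + kidney beans with both tight: 1.366 servings and 2.495 servings → $3.19.
Greek yogurt + black beans with both tight: 1.371 servings and 2.248 servings → $2.81.
kidney beans + black beans: intersection lies outside the first quadrant.
So the least-cost plan costs $2.81.

$2.81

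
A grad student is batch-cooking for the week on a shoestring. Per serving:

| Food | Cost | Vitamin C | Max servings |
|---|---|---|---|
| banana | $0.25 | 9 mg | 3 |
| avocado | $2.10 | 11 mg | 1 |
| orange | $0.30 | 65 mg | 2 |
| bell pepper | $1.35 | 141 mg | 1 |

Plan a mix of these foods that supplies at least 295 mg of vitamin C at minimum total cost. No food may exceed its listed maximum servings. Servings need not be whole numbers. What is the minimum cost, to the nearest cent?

$2.62

Cost per mg of vitamin C: orange $0.0046, bell pepper $0.0096, banana $0.0278, avocado $0.1909.
Take 2 servings of orange: +130.0 mg vitamin C for $0.60 (total $0.60, still need 165.0 mg).
Take 1 serving of bell pepper: +141.0 mg vitamin C for $1.35 (total $1.95, still need 24.0 mg).
Take 2.667 servings of banana: +24.0 mg vitamin C for $0.67 (total $2.62, still need 0.0 mg).
Greedy by cheapest-per-mg is optimal for a single linear constraint, so the minimum cost is $2.62.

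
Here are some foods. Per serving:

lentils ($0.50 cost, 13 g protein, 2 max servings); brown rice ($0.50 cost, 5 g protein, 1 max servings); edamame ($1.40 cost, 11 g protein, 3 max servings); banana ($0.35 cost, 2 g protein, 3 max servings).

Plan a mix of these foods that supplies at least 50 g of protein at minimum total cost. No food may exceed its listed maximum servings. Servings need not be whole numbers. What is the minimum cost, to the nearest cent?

$3.92

Cost per g of protein: lentils $0.0385, brown rice $0.1000, edamame $0.1273, banana $0.1750.
Take 2 servings of lentils: +26.0 g protein for $1.00 (total $1.00, still need 24.0 g).
Take 1 serving of brown rice: +5.0 g protein for $0.50 (total $1.50, still need 19.0 g).
Take 1.727 servings of edamame: +19.0 g protein for $2.42 (total $3.92, still need 0.0 g).
Greedy by cheapest-per-g is optimal for a single linear constraint, so the minimum cost is $3.92.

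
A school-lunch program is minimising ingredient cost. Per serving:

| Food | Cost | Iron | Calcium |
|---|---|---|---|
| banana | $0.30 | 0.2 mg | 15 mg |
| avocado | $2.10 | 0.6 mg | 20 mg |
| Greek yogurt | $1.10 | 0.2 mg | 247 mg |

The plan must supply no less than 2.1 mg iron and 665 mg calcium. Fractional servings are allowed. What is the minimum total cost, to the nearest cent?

$4.90

With two linear requirements the optimum uses one or two foods; enumerate the corners.
banana only: max(2.1/0.2, 665/15) = 44.33 servings → $13.30.
avocado only: max(2.1/0.6, 665/20) = 33.25 servings → $69.83.
Greek yogurt only: max(2.1/0.2, 665/247) = 10.5 servings → $11.55.
banana + avocado: intersection lies outside the first quadrant.
banana + Greek yogurt with both tight: 8.312 servings and 2.188 servings → $4.90.
avocado + Greek yogurt with both tight: 2.675 servings and 2.476 servings → $8.34.
Cheapest feasible corner: $4.90.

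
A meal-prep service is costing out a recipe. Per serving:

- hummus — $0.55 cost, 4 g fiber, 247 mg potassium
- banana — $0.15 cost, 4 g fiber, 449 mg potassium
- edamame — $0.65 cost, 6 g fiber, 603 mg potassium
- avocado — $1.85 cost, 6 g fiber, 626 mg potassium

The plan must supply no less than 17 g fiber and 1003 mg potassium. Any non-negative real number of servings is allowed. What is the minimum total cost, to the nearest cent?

$0.64

For a min-cost LP with two ≥-constraints, a basic feasible solution has at most two positive variables.
hummus only: max(17/4, 1003/247) = 4.25 servings → $2.34.
banana only: max(17/4, 1003/449) = 4.25 servings → $0.64.
edamame only: max(17/6, 1003/603) = 2.833 servings → $1.84.
avocado only: max(17/6, 1003/626) = 2.833 servings → $5.24.
hummus + banana: intersection lies outside the first quadrant.
hummus + edamame: intersection lies outside the first quadrant.
hummus + avocado with both targets exact would need a negative amount; discard.
banana + edamame with both targets exact would need a negative amount; discard.
banana + avocado: the both-tight solution has a negative serving — not a feasible corner.
edamame + avocado with both targets exact would need a negative amount; discard.
Cheapest feasible corner: $0.64.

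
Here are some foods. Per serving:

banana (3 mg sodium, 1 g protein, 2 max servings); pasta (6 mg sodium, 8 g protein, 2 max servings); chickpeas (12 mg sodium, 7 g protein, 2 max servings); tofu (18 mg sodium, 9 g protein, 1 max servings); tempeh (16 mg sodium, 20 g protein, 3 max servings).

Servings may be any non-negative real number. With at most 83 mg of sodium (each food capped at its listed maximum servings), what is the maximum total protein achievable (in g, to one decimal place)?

89.4 g

Protein per mg sodium: pasta 1.333, tempeh 1.25, chickpeas 0.5833, tofu 0.5, banana 0.3333.
Take 2 servings of pasta: uses 12 mg sodium, +16.0 g protein (running total 16.0 g).
Take 3 servings of tempeh: uses 48 mg sodium, +60.0 g protein (running total 76.0 g).
Take 1.917 servings of chickpeas: uses 23 mg sodium, +13.4 g protein (running total 89.4 g).
Filling greedily by protein-per-mg sodium is optimal for one linear limit, giving 89.4 g.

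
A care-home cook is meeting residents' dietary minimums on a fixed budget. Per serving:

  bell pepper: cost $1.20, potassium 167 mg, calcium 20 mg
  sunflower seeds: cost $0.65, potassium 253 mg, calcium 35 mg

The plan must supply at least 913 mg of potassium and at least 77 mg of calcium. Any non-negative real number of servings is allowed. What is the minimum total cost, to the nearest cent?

$2.35

An LP optimum is at a vertex; with two nutrient constraints at most two foods are used. Check each candidate.
bell pepper only: max(913/167, 77/20) = 5.467 servings → $6.56.
sunflower seeds only: max(913/253, 77/35) = 3.609 servings → $2.35.
bell pepper + sunflower seeds: the both-tight solution has a negative serving — not a feasible corner.
The minimum over all feasible corners is $2.35.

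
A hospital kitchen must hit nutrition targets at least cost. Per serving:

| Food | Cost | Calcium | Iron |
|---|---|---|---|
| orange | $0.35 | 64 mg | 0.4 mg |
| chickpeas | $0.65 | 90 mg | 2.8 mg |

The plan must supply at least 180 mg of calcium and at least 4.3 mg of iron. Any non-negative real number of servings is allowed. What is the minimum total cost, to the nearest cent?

A basic optimal solution has at most two foods positive. Try each food alone and each pair with both targets met exactly.
orange only: max(180/64, 4.3/0.4) = 10.75 servings → $3.76.
chickpeas only: max(180/90, 4.3/2.8) = 2 servings → $1.30.
orange + chickpeas with both tight: 0.817 servings and 1.419 servings → $1.21.
The minimum over all feasible corners is $1.21.

$1.21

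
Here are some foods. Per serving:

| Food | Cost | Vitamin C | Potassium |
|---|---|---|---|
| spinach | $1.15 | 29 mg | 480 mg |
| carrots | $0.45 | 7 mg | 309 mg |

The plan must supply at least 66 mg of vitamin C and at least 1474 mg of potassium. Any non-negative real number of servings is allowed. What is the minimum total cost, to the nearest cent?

$2.96

Two binding constraints pin down two serving amounts, so the optimal mix uses at most two foods. The candidates are each food alone (scaled to the tighter of vitamin C/potassium) and each pair with both constraints tight.
spinach only: max(66/29, 1474/480) = 3.071 servings → $3.53.
carrots only: max(66/7, 1474/309) = 9.429 servings → $4.24.
spinach + carrots with both tight: 1.799 servings and 1.976 servings → $2.96.
The minimum over all feasible corners is $2.96.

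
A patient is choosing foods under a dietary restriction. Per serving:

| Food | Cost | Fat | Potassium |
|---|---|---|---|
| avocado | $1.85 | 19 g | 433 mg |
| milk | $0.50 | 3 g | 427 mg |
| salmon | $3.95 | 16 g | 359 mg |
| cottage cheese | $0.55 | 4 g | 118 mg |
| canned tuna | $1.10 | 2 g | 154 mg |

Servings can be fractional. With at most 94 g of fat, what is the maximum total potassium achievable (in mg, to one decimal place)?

13379.3 mg

Potassium per g fat: milk 142.3, canned tuna 77, cottage cheese 29.5, avocado 22.79, salmon 22.44.
With no serving limits, spend the whole fat allowance on milk: 94 g / 3 g × 427 mg = 13379.3 mg.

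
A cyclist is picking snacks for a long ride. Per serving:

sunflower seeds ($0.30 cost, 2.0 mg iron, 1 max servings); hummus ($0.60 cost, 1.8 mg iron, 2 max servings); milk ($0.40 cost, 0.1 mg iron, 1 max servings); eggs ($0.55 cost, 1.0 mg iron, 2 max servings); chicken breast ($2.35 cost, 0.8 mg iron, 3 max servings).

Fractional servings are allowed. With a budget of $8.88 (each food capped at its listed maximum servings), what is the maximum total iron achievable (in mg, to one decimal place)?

Iron per dollar: sunflower seeds 6.667, hummus 3, eggs 1.818, chicken breast 0.3404, milk 0.25.
Take 1 serving of sunflower seeds: spends $0.30, +2.0 mg iron (running total 2.0 mg).
Take 2 servings of hummus: spends $1.20, +3.6 mg iron (running total 5.6 mg).
Take 2 servings of eggs: spends $1.10, +2.0 mg iron (running total 7.6 mg).
Take 2.672 servings of chicken breast: spends $6.28, +2.1 mg iron (running total 9.7 mg).
Greedy by best ratio exhausts the cost allowance optimally: 9.7 mg.

9.7 mg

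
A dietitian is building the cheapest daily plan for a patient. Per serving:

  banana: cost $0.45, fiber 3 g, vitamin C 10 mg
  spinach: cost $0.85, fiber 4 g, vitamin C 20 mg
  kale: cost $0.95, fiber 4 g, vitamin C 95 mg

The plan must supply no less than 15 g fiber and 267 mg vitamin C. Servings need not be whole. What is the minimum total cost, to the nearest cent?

For a min-cost LP with two ≥-constraints, a basic feasible solution has at most two positive variables.
banana only: max(15/3, 267/10) = 26.7 servings → $12.02.
spinach only: max(15/4, 267/20) = 13.35 servings → $11.35.
kale only: max(15/4, 267/95) = 3.75 servings → $3.56.
banana + spinach: intersection lies outside the first quadrant.
banana + kale with both tight: 1.457 servings and 2.657 servings → $3.18.
spinach + kale with both tight: 1.19 servings and 2.56 servings → $3.44.
Cheapest feasible corner: $3.18.

$3.18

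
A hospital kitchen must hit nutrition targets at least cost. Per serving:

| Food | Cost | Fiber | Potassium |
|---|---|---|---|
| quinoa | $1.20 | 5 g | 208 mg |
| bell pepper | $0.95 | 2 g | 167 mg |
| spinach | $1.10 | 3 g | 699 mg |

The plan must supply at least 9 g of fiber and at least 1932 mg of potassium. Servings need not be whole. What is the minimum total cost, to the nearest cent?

An LP optimum is at a vertex; with two nutrient constraints at most two foods are used. Check each candidate.
quinoa only: max(9/5, 1932/208) = 9.288 servings → $11.15.
bell pepper only: max(9/2, 1932/167) = 11.57 servings → $10.99.
spinach only: max(9/3, 1932/699) = 3 servings → $3.30.
quinoa + bell pepper with both targets exact would need a negative amount; discard.
quinoa + spinach with both tight: 0.1724 servings and 2.713 servings → $3.19.
bell pepper + spinach with both tight: 0.5518 servings and 2.632 servings → $3.42.
Cheapest feasible corner: $3.19.

$3.19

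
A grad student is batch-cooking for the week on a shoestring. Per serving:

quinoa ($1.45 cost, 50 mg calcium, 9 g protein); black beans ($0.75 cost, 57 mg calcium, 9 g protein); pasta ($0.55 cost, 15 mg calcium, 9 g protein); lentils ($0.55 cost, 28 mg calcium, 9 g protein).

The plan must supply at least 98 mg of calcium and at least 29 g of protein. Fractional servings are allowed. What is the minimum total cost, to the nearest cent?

$1.83

Compare the cost at each extreme point of the feasible region.
quinoa only: max(98/50, 29/9) = 3.222 servings → $4.67.
black beans only: max(98/57, 29/9) = 3.222 servings → $2.42.
pasta only: max(98/15, 29/9) = 6.533 servings → $3.59.
lentils only: max(98/28, 29/9) = 3.5 servings → $1.93.
quinoa + black beans: intersection lies outside the first quadrant.
quinoa + pasta with both tight: 1.419 servings and 1.803 servings → $3.05.
quinoa + lentils with both tight: 0.3535 servings and 2.869 servings → $2.09.
black beans + pasta with both tight: 1.183 servings and 2.04 servings → $2.01.
black beans + lentils with both tight: 0.2682 servings and 2.954 servings → $1.83.
pasta + lentils: intersection lies outside the first quadrant.
The minimum over all feasible corners is $1.83.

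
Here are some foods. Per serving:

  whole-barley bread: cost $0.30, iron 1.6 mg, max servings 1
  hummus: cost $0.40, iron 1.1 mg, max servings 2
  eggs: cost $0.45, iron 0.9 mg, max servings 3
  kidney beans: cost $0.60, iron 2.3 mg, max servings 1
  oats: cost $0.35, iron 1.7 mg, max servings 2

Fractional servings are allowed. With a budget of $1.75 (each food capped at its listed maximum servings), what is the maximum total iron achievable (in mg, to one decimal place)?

Iron per dollar: whole-barley bread 5.333, oats 4.857, kidney beans 3.833, hummus 2.75, eggs 2.
Take 1 serving of whole-barley bread: spends $0.30, +1.6 mg iron (running total 1.6 mg).
Take 2 servings of oats: spends $0.70, +3.4 mg iron (running total 5.0 mg).
Take 1 serving of kidney beans: spends $0.60, +2.3 mg iron (running total 7.3 mg).
Take 0.375 servings of hummus: spends $0.15, +0.4 mg iron (running total 7.7 mg).
Greedy by best ratio exhausts the cost allowance optimally: 7.7 mg.

7.7 mg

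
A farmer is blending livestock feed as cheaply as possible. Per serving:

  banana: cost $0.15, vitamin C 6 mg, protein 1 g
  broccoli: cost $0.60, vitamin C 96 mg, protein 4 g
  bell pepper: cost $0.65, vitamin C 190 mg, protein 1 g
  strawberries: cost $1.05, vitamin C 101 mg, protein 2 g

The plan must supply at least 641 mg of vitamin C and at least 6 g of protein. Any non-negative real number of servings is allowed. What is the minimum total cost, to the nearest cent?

At the optimum either one food covers both requirements or two foods hit both targets exactly; no other combination can be cheaper.
banana only: max(641/6, 6/1) = 106.8 servings → $16.02.
broccoli only: max(641/96, 6/4) = 6.677 servings → $4.01.
bell pepper only: max(641/190, 6/1) = 6 servings → $3.90.
strawberries only: max(641/101, 6/2) = 6.347 servings → $6.66.
banana + broccoli with both targets exact would need a negative amount; discard.
banana + bell pepper with both tight: 2.712 servings and 3.288 servings → $2.54.
banana + strawberries with both targets exact would need a negative amount; discard.
broccoli + bell pepper with both tight: 0.7515 servings and 2.994 servings → $2.40.
broccoli + strawberries: the both-tight solution has a negative serving — not a feasible corner.
bell pepper + strawberries with both tight: 2.423 servings and 1.789 servings → $3.45.
Cheapest feasible corner: $2.40.

$2.40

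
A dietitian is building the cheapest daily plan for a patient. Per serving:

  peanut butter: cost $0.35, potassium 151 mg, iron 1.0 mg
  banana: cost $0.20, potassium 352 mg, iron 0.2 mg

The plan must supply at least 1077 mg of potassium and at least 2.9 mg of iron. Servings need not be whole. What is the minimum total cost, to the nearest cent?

$1.27

With two linear requirements the optimum uses one or two foods; enumerate the corners.
peanut butter only: max(1077/151, 2.9/1.0) = 7.132 servings → $2.50.
banana only: max(1077/352, 2.9/0.2) = 14.5 servings → $2.90.
peanut butter + banana with both tight: 2.503 servings and 1.986 servings → $1.27.
The minimum over all feasible corners is $1.27.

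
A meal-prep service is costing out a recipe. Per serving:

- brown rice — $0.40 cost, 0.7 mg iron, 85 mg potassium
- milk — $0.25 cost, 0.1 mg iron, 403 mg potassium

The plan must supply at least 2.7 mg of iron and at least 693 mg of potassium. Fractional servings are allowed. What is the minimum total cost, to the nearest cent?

An LP optimum is at a vertex; with two nutrient constraints at most two foods are used. Check each candidate.
brown rice only: max(2.7/0.7, 693/85) = 8.153 servings → $3.26.
milk only: max(2.7/0.1, 693/403) = 27 servings → $6.75.
brown rice + milk with both tight: 3.724 servings and 0.9342 servings → $1.72.
Cheapest feasible corner: $1.72.

$1.72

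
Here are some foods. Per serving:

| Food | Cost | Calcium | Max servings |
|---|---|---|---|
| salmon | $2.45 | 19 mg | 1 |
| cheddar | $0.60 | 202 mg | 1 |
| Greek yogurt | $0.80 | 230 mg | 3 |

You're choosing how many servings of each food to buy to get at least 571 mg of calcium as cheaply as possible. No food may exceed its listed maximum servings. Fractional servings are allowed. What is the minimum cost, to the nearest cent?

$1.88

Cost per mg of calcium: cheddar $0.0030, Greek yogurt $0.0035, salmon $0.1289.
Take 1 serving of cheddar: +202.0 mg calcium for $0.60 (total $0.60, still need 369.0 mg).
Take 1.604 servings of Greek yogurt: +369.0 mg calcium for $1.28 (total $1.88, still need 0.0 mg).
Greedy by cheapest-per-mg is optimal for a single linear constraint, so the minimum cost is $1.88.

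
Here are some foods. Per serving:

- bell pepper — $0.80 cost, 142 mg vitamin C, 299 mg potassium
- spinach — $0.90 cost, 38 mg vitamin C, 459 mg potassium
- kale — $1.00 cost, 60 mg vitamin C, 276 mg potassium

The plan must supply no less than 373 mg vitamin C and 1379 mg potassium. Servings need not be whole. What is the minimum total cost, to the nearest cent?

$3.18

This is a tiny linear program; its minimum lies at a vertex of the feasible set. List the vertices and price them.
bell pepper only: max(373/142, 1379/299) = 4.612 servings → $3.69.
spinach only: max(373/38, 1379/459) = 9.816 servings → $8.83.
kale only: max(373/60, 1379/276) = 6.217 servings → $6.22.
bell pepper + spinach with both tight: 2.208 servings and 1.566 servings → $3.18.
bell pepper + kale with both tight: 0.9509 servings and 3.966 servings → $4.73.
spinach + kale: the both-tight solution has a negative serving — not a feasible corner.
So the least-cost plan costs $3.18.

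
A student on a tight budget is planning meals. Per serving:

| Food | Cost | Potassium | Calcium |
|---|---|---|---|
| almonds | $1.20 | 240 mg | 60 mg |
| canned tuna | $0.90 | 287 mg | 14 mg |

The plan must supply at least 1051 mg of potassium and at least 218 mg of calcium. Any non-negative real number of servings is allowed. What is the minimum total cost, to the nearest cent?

At the optimum either one food covers both requirements or two foods hit both targets exactly; no other combination can be cheaper.
almonds only: max(1051/240, 218/60) = 4.379 servings → $5.25.
canned tuna only: max(1051/287, 218/14) = 15.57 servings → $14.01.
almonds + canned tuna with both tight: 3.453 servings and 0.7749 servings → $4.84.
The minimum over all feasible corners is $4.84.

$4.84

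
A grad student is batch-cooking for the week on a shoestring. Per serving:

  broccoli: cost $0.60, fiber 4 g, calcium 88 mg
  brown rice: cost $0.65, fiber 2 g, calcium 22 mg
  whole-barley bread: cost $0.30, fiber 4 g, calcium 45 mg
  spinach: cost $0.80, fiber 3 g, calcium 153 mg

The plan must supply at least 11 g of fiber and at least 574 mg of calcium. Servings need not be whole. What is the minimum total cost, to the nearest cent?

Minimising a linear cost over {fiber ≥ 11, calcium ≥ 574, servings ≥ 0} — the optimum is at a vertex, using one or two foods.
broccoli only: max(11/4, 574/88) = 6.523 servings → $3.91.
brown rice only: max(11/2, 574/22) = 26.09 servings → $16.96.
whole-barley bread only: max(11/4, 574/45) = 12.76 servings → $3.83.
spinach only: max(11/3, 574/153) = 3.752 servings → $3.00.
broccoli + brown rice: intersection lies outside the first quadrant.
broccoli + whole-barley bread: the both-tight solution has a negative serving — not a feasible corner.
broccoli + spinach: intersection lies outside the first quadrant.
brown rice + whole-barley bread with both targets exact would need a negative amount; discard.
brown rice + spinach: the both-tight solution has a negative serving — not a feasible corner.
whole-barley bread + spinach with both targets exact would need a negative amount; discard.
So the least-cost plan costs $3.00.

$3.00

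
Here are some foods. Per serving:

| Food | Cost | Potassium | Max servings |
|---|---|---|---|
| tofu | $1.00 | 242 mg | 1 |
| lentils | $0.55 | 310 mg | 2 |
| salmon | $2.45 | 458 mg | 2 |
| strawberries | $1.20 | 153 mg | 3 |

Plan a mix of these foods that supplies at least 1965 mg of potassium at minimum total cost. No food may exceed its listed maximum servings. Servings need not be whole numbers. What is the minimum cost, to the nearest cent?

$8.47

Cost per mg of potassium: lentils $0.0018, tofu $0.0041, salmon $0.0053, strawberries $0.0078.
Take 2 servings of lentils: +620.0 mg potassium for $1.10 (total $1.10, still need 1345.0 mg).
Take 1 serving of tofu: +242.0 mg potassium for $1.00 (total $2.10, still need 1103.0 mg).
Take 2 servings of salmon: +916.0 mg potassium for $4.90 (total $7.00, still need 187.0 mg).
Take 1.222 servings of strawberries: +187.0 mg potassium for $1.47 (total $8.47, still need 0.0 mg).
Filling from the cheapest source first is optimal under one linear minimum: $8.47.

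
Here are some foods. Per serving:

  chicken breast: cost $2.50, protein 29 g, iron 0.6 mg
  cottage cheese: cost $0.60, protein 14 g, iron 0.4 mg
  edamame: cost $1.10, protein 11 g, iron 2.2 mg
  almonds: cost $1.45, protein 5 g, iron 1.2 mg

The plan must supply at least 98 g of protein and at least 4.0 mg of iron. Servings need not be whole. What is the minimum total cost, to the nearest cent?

$4.60

chicken breast only: max(98/29, 4.0/0.6) = 6.667 servings → $16.67.
cottage cheese only: max(98/14, 4.0/0.4) = 10 servings → $6.00.
edamame only: max(98/11, 4.0/2.2) = 8.909 servings → $9.80.
almonds only: max(98/5, 4.0/1.2) = 19.6 servings → $28.42.
chicken breast + cottage cheese: the both-tight solution has a negative serving — not a feasible corner.
chicken breast + edamame with both tight: 3 servings and 1 serving → $8.60.
chicken breast + almonds with both tight: 3.069 servings and 1.799 servings → $10.28.
cottage cheese + edamame with both tight: 6.5 servings and 0.6364 servings → $4.60.
cottage cheese + almonds with both tight: 6.595 servings and 1.135 servings → $5.60.
edamame + almonds: intersection lies outside the first quadrant.
So the least-cost plan costs $4.60.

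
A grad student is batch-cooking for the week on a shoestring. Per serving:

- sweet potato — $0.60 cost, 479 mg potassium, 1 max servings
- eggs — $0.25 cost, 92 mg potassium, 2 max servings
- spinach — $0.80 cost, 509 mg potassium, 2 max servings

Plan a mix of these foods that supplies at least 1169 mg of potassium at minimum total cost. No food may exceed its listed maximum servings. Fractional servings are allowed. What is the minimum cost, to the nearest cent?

$1.68

Cost per mg of potassium: sweet potato $0.0013, spinach $0.0016, eggs $0.0027.
Take 1 serving of sweet potato: +479.0 mg potassium for $0.60 (total $0.60, still need 690.0 mg).
Take 1.356 servings of spinach: +690.0 mg potassium for $1.08 (total $1.68, still need 0.0 mg).
Greedy by cheapest-per-mg is optimal for a single linear constraint, so the minimum cost is $1.68.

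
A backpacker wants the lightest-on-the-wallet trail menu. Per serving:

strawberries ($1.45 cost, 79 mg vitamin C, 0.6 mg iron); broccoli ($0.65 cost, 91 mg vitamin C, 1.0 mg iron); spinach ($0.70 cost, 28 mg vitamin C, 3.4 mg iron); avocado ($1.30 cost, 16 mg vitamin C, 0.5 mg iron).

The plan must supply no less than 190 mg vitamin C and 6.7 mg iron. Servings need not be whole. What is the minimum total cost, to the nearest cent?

$2.10

At the optimum either one food covers both requirements or two foods hit both targets exactly; no other combination can be cheaper.
strawberries only: max(190/79, 6.7/0.6) = 11.17 servings → $16.19.
broccoli only: max(190/91, 6.7/1.0) = 6.7 servings → $4.36.
spinach only: max(190/28, 6.7/3.4) = 6.786 servings → $4.75.
avocado only: max(190/16, 6.7/0.5) = 13.4 servings → $17.42.
strawberries + broccoli with both targets exact would need a negative amount; discard.
strawberries + spinach with both tight: 1.82 servings and 1.649 servings → $3.79.
strawberries + avocado with both targets exact would need a negative amount; discard.
broccoli + spinach with both tight: 1.629 servings and 1.491 servings → $2.10.
broccoli + avocado: intersection lies outside the first quadrant.
spinach + avocado with both tight: 0.302 servings and 11.35 servings → $14.96.
Cheapest feasible corner: $2.10.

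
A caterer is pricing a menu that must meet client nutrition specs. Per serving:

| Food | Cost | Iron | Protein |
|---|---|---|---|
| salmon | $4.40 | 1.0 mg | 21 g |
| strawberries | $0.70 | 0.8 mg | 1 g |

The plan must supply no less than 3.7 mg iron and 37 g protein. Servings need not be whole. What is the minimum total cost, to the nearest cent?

With two linear requirements the optimum uses one or two foods; enumerate the corners.
salmon only: max(3.7/1.0, 37/21) = 3.7 servings → $16.28.
strawberries only: max(3.7/0.8, 37/1) = 37 servings → $25.90.
salmon + strawberries with both tight: 1.639 servings and 2.576 servings → $9.02.
So the least-cost plan costs $9.02.

$9.02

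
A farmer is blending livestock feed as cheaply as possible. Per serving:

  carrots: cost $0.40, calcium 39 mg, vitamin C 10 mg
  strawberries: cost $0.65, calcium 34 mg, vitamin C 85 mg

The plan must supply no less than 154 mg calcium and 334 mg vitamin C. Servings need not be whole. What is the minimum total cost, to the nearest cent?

carrots only: max(154/39, 334/10) = 33.4 servings → $13.36.
strawberries only: max(154/34, 334/85) = 4.529 servings → $2.94.
carrots + strawberries with both tight: 0.5829 servings and 3.861 servings → $2.74.
The minimum over all feasible corners is $2.74.

$2.74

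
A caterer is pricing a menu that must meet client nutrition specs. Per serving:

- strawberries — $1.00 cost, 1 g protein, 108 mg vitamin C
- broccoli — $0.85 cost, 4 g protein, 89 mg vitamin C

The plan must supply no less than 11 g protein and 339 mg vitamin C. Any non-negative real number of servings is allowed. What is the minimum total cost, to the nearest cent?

An LP optimum is at a vertex; with two nutrient constraints at most two foods are used. Check each candidate.
strawberries only: max(11/1, 339/108) = 11 servings → $11.00.
broccoli only: max(11/4, 339/89) = 3.809 servings → $3.24.
strawberries + broccoli with both tight: 1.099 servings and 2.475 servings → $3.20.
So the least-cost plan costs $3.20.

$3.20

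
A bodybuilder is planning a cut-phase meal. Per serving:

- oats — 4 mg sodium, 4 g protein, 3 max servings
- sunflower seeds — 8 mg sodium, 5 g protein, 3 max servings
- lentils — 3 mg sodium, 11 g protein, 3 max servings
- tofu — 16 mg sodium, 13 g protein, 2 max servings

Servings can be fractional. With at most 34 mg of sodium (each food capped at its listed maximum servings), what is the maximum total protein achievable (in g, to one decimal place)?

55.6 g

Protein per mg sodium: lentils 3.667, oats 1, tofu 0.8125, sunflower seeds 0.625.
Take 3 servings of lentils: uses 9 mg sodium, +33.0 g protein (running total 33.0 g).
Take 3 servings of oats: uses 12 mg sodium, +12.0 g protein (running total 45.0 g).
Take 0.8125 servings of tofu: uses 13 mg sodium, +10.6 g protein (running total 55.6 g).
Greedy by best ratio exhausts the sodium allowance optimally: 55.6 g.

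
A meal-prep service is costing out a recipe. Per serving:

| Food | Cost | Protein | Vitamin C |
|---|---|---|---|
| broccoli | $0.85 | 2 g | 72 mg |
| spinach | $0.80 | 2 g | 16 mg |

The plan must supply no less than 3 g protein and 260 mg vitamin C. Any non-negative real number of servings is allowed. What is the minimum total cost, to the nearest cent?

Check every corner: each single food scaled to meet both minima, and each pair solved so both constraints bind.
broccoli only: max(3/2, 260/72) = 3.611 servings → $3.07.
spinach only: max(3/2, 260/16) = 16.25 servings → $13.00.
broccoli + spinach: the both-tight solution has a negative serving — not a feasible corner.
The minimum over all feasible corners is $3.07.

$3.07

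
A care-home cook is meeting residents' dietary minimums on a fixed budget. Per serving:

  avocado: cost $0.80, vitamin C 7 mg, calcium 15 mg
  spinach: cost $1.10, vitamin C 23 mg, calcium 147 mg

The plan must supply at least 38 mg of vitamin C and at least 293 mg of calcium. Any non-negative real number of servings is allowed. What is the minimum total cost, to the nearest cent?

With two linear requirements the optimum uses one or two foods; enumerate the corners.
avocado only: max(38/7, 293/15) = 19.53 servings → $15.63.
spinach only: max(38/23, 293/147) = 1.993 servings → $2.19.
avocado + spinach: the both-tight solution has a negative serving — not a feasible corner.
Cheapest feasible corner: $2.19.

$2.19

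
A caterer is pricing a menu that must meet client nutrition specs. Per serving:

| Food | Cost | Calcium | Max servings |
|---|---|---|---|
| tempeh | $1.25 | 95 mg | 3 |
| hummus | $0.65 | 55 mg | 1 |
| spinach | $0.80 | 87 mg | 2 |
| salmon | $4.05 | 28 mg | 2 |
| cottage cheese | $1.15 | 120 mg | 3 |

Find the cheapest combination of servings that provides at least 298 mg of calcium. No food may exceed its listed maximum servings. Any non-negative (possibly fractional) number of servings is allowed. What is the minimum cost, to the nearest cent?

$2.79

Cost per mg of calcium: spinach $0.0092, cottage cheese $0.0096, hummus $0.0118, tempeh $0.0132, salmon $0.1446.
Take 2 servings of spinach: +174.0 mg calcium for $1.60 (total $1.60, still need 124.0 mg).
Take 1.033 servings of cottage cheese: +124.0 mg calcium for $1.19 (total $2.79, still need 0.0 mg).
Filling from the cheapest source first is optimal under one linear minimum: $2.79.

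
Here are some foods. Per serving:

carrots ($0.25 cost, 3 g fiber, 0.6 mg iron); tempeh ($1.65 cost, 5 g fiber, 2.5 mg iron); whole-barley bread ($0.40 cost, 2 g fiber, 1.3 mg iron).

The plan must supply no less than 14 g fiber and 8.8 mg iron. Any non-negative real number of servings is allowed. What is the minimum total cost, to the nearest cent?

$2.72

The cheapest plan sits at a corner of the feasible region — with two constraints it uses at most two foods.
carrots only: max(14/3, 8.8/0.6) = 14.67 servings → $3.67.
tempeh only: max(14/5, 8.8/2.5) = 3.52 servings → $5.81.
whole-barley bread only: max(14/2, 8.8/1.3) = 7 servings → $2.80.
carrots + tempeh: the both-tight solution has a negative serving — not a feasible corner.
carrots + whole-barley bread with both tight: 0.2222 servings and 6.667 servings → $2.72.
tempeh + whole-barley bread with both tight: 0.4 servings and 6 servings → $3.06.
The minimum over all feasible corners is $2.72.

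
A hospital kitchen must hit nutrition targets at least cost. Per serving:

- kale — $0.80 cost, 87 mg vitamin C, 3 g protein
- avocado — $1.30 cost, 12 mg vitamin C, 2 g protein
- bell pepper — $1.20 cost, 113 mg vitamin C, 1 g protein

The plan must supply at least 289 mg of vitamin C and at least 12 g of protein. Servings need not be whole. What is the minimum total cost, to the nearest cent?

$3.20

kale only: max(289/87, 12/3) = 4 servings → $3.20.
avocado only: max(289/12, 12/2) = 24.08 servings → $31.31.
bell pepper only: max(289/113, 12/1) = 12 servings → $14.40.
kale + avocado with both tight: 3.145 servings and 1.283 servings → $4.18.
kale + bell pepper: intersection lies outside the first quadrant.
avocado + bell pepper with both tight: 4.986 servings and 2.028 servings → $8.92.
So the least-cost plan costs $3.20.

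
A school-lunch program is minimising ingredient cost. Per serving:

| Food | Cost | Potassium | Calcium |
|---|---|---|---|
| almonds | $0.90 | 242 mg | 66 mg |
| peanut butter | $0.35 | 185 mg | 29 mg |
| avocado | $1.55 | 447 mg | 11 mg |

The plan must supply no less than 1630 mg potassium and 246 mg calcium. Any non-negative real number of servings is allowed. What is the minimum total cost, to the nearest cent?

$3.08

Two binding constraints pin down two serving amounts, so the optimal mix uses at most two foods. The candidates are each food alone (scaled to the tighter of potassium/calcium) and each pair with both constraints tight.
almonds only: max(1630/242, 246/66) = 6.736 servings → $6.06.
peanut butter only: max(1630/185, 246/29) = 8.811 servings → $3.08.
avocado only: max(1630/447, 246/11) = 22.36 servings → $34.66.
almonds + peanut butter: intersection lies outside the first quadrant.
almonds + avocado with both tight: 3.429 servings and 1.79 servings → $5.86.
peanut butter + avocado with both tight: 8.422 servings and 0.1611 servings → $3.20.
So the least-cost plan costs $3.08.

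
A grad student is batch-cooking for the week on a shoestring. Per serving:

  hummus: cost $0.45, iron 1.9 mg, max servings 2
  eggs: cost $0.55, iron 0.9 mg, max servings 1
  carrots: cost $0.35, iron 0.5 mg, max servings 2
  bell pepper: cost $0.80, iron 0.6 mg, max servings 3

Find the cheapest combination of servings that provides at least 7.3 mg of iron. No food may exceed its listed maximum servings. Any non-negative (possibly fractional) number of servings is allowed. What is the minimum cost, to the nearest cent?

Cost per mg of iron: hummus $0.2368, eggs $0.6111, carrots $0.7000, bell pepper $1.3333.
Take 2 servings of hummus: +3.8 mg iron for $0.90 (total $0.90, still need 3.5 mg).
Take 1 serving of eggs: +0.9 mg iron for $0.55 (total $1.45, still need 2.6 mg).
Take 2 servings of carrots: +1.0 mg iron for $0.70 (total $2.15, still need 1.6 mg).
Take 2.667 servings of bell pepper: +1.6 mg iron for $2.13 (total $4.28, still need 0.0 mg).
Filling from the cheapest source first is optimal under one linear minimum: $4.28.

$4.28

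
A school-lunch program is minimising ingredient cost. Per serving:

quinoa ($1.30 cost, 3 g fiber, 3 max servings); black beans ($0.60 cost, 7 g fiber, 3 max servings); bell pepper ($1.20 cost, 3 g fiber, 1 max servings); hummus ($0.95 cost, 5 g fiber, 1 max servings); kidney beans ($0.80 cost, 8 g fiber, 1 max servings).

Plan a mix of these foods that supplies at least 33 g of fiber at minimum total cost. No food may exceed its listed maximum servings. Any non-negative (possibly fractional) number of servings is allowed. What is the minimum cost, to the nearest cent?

Cost per g of fiber: black beans $0.0857, kidney beans $0.1000, hummus $0.1900, bell pepper $0.4000, quinoa $0.4333.
Take 3 servings of black beans: +21.0 g fiber for $1.80 (total $1.80, still need 12.0 g).
Take 1 serving of kidney beans: +8.0 g fiber for $0.80 (total $2.60, still need 4.0 g).
Take 0.8 servings of hummus: +4.0 g fiber for $0.76 (total $3.36, still need 0.0 g).
Greedy by cheapest-per-g is optimal for a single linear constraint, so the minimum cost is $3.36.

$3.36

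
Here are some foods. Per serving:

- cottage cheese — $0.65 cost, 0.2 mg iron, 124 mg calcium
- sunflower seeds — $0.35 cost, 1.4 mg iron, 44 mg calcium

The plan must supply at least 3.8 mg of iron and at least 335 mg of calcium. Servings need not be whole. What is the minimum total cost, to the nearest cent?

$2.05

Two binding constraints pin down two serving amounts, so the optimal mix uses at most two foods. The candidates are each food alone (scaled to the tighter of iron/calcium) and each pair with both constraints tight.
cottage cheese only: max(3.8/0.2, 335/124) = 19 servings → $12.35.
sunflower seeds only: max(3.8/1.4, 335/44) = 7.614 servings → $2.66.
cottage cheese + sunflower seeds with both tight: 1.831 servings and 2.453 servings → $2.05.
So the least-cost plan costs $2.05.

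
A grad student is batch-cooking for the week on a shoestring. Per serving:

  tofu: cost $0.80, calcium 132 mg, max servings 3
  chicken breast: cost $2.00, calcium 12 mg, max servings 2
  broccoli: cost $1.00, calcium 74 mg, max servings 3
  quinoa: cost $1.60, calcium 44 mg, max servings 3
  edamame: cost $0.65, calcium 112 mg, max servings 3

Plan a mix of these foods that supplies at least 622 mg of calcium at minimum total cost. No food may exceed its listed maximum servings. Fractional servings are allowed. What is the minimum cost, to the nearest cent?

Cost per mg of calcium: edamame $0.0058, tofu $0.0061, broccoli $0.0135, quinoa $0.0364, chicken breast $0.1667.
Take 3 servings of edamame: +336.0 mg calcium for $1.95 (total $1.95, still need 286.0 mg).
Take 2.167 servings of tofu: +286.0 mg calcium for $1.73 (total $3.68, still need 0.0 mg).
Filling from the cheapest source first is optimal under one linear minimum: $3.68.

$3.68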